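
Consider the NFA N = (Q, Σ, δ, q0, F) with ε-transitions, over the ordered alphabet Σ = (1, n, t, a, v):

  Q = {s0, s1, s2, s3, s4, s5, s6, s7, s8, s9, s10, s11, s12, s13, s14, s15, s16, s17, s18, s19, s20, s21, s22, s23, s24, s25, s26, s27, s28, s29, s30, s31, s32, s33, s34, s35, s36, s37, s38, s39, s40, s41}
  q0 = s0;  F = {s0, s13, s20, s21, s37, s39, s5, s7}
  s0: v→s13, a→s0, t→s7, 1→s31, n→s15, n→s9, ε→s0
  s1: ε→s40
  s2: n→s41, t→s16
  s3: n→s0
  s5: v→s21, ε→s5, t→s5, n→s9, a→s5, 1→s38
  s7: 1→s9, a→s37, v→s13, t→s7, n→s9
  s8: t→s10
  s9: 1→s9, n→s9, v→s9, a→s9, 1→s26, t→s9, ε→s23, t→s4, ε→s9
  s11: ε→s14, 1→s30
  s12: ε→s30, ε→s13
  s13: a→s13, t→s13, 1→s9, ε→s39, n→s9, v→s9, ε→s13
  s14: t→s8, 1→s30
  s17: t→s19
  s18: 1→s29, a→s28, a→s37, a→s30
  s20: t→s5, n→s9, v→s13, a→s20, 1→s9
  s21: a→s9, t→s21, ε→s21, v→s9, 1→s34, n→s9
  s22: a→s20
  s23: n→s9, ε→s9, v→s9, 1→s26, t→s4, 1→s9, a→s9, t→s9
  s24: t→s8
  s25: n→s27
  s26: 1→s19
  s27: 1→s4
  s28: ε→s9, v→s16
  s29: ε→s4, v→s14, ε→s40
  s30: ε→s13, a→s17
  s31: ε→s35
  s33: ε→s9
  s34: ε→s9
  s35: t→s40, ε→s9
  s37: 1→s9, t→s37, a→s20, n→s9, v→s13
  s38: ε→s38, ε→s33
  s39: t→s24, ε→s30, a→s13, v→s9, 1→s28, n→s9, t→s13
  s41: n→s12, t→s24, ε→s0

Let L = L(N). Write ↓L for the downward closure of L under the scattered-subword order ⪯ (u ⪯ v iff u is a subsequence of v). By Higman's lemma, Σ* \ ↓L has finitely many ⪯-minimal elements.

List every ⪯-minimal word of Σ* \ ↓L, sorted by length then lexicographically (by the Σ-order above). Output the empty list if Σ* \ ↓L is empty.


|Q|=42, |F|=8, |δ|=103 (24 ε).
min D↑ (8 st, q0=0, F={1}): 0:1→1,n→1,t→2,a→0,v→3 1:1→1,n→1,t→1,a→1,v→1 2:1→1,n→1,t→2,a→4,v→3 3:1→1,n→1,t→3,a→3,v→1 4:1→1,n→1,t→4,a→5,v→3 5:1→1,n→1,t→6,a→5,v→3 6:1→1,n→1,t→6,a→6,v→7 7:1→1,n→1,t→7,a→1,v→1.
'1': N↓-sim [27, 13] end={s16,s19,s23,s26,s28,s31,s33,s34,s35,s38,s4,s40,…} ∉↓L; 1/1 deletions ∈↓L.
'n': run [27, 6] end={s15,s19,s23,s26,s4,s9} — reject; 1/1 del acc.
'vv': |S_i|=[27, 16, 6] end={s16,s19,s23,s26,s4,s9} — reject; 2/2 del acc.
'taatva': run [27, 23, 21, 20, 19, 8, 5] end={s19,s23,s26,s4,s9} ∉↓L; 6/6 deletions ∈↓L.
4 words, ⪯-incomp.

min(Σ*\↓L) = [1, n, vv, taatva].


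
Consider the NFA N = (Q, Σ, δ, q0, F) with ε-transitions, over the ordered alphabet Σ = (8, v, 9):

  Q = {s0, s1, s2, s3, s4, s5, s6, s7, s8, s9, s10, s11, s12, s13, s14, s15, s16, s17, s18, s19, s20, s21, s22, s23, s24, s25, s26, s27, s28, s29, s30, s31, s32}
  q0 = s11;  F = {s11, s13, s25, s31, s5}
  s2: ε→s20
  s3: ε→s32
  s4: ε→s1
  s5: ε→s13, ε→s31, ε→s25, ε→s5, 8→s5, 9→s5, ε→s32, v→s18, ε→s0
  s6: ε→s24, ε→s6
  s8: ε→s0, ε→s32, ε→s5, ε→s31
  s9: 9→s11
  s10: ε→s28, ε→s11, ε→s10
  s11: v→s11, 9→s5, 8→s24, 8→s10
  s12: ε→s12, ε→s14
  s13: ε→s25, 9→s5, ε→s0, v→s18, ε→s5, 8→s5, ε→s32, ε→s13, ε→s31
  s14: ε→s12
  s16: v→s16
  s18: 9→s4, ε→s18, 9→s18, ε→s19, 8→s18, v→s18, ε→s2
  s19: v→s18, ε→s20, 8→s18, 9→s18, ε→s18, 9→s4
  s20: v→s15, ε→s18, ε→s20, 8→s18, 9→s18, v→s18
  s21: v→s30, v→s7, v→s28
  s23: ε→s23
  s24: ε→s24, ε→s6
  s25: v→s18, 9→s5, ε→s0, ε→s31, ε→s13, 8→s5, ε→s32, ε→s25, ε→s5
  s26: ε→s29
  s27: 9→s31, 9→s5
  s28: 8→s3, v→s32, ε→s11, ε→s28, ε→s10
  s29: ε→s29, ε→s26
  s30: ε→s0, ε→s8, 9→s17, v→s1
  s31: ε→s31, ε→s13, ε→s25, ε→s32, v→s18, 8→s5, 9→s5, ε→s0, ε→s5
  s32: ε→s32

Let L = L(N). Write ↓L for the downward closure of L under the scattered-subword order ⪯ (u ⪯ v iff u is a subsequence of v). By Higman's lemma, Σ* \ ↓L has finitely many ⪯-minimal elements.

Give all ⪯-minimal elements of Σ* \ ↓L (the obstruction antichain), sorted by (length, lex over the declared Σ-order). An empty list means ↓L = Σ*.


|Q|=33, |F|=5, |δ|=97 (58 ε).
min D↑ (3 st, q0=0, F={2}): 0:8→0,v→0,9→1 1:8→1,v→2,9→1 2:8→2,v→2,9→2 (ε-aug+det+¬).
'9v': |S_i|=[19, 13, 7] end={s1,s15,s18,s19,s2,s20,s4} ∉↓L; 2/2 deletions ∈↓L.
1 words, ⪯-incomp.

A = [9v].


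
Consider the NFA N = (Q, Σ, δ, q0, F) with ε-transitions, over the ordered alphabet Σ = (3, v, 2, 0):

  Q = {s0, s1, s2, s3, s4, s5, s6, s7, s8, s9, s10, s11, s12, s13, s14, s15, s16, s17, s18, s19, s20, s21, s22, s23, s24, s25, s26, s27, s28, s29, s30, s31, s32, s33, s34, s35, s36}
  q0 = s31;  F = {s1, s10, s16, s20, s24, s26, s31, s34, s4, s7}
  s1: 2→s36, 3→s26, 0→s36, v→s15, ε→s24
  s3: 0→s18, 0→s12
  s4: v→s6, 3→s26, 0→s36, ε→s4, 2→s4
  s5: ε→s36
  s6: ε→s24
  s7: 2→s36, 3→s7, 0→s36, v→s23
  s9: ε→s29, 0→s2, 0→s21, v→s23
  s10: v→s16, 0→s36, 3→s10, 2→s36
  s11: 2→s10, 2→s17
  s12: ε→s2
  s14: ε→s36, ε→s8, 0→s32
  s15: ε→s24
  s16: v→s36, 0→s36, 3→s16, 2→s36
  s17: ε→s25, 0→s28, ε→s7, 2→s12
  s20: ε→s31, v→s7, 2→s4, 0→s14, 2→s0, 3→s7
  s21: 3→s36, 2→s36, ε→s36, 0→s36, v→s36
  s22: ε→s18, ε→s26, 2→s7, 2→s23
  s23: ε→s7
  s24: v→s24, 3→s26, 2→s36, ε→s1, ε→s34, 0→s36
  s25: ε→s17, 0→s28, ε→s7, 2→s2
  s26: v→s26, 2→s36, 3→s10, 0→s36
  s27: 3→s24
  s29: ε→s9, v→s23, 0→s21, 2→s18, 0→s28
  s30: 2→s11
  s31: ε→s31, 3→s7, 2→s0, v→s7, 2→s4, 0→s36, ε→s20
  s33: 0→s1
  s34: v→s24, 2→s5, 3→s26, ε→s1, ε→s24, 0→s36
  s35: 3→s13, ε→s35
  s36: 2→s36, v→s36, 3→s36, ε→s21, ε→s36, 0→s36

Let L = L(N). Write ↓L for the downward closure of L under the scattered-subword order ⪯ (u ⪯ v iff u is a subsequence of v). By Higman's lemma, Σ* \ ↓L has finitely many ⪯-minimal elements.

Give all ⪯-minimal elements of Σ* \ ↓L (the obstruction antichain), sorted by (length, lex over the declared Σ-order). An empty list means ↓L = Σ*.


|Q|=37, |F|=10, |δ|=100 (28 ε).
min D↑ (8 st, q0=0, F={3}): 0:3→1,v→1,2→2,0→3 1:3→1,v→1,2→3,0→3 2:3→4,v→5,2→2,0→3 3:3→3,v→3,2→3,0→3 4:3→6,v→4,2→3,0→3 5:3→4,v→5,2→3,0→3 6:3→6,v→7,2→3,0→3 7:3→7,v→3,2→3,0→3.
'0': run [20, 5] end={s14,s21,s32,s36,s8} — reject; 1/1 single-dels accept.
'32': run [20, 7, 2] end={s21,s36} rej; 2/2 del acc.
'v2': |S_i|=[20, 13, 3] end={s21,s36,s5} ∉↓L; 2/2 deletions ∈↓L.
'233vv': |S_i|=[20, 13, 5, 4, 3, 2] end={s21,s36} rej; 5/5 single-dels accept.
4 words, ⪯-incomp.

A = [0, 32, v2, 233vv].


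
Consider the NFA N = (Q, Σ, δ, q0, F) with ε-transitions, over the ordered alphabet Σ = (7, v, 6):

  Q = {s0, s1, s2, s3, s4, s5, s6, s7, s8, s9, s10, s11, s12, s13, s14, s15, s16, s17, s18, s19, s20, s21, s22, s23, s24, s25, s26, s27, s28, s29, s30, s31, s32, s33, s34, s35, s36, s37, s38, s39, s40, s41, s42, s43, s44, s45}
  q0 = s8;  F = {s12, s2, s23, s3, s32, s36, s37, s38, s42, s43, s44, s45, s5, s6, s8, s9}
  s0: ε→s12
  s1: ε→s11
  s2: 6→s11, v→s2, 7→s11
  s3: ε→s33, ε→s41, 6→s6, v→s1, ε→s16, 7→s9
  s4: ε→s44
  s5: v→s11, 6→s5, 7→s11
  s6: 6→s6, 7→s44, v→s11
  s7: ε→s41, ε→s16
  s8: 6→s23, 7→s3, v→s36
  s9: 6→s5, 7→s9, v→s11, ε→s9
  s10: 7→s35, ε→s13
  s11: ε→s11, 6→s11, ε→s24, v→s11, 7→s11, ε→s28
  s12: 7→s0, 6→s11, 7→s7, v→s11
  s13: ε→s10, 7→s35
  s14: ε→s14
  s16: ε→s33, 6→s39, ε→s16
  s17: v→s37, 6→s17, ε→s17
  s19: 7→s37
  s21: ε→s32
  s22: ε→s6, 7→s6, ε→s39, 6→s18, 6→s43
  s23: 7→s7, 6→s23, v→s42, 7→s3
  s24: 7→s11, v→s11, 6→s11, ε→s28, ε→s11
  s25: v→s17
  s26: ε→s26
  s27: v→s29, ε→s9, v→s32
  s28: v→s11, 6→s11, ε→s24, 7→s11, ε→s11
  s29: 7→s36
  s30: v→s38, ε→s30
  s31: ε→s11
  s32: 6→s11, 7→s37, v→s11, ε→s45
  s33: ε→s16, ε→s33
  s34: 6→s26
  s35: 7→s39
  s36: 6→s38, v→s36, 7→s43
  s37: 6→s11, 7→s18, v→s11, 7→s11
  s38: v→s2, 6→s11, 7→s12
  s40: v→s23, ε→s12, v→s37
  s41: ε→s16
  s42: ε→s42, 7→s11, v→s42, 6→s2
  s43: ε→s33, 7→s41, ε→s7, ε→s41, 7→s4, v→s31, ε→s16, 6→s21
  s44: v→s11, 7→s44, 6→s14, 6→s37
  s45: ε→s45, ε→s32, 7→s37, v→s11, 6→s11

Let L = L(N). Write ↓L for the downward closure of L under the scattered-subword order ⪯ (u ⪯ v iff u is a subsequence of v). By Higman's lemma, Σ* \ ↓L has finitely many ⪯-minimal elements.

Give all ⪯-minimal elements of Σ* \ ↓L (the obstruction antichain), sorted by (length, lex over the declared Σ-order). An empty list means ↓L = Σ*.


min(Σ*\↓L) = [7v, v66, 6v7, 7767, 76766, v7677].

|Q|=46, |F|=16, |δ|=121 (41 ε).
min D↑ (16 st, q0=0, F={5}): 0:7→1,v→2,6→3 1:7→4,v→5,6→6 2:7→7,v→2,6→8 3:7→1,v→9,6→3 4:7→4,v→5,6→10 5:7→5,v→5,6→5 6:7→11,v→5,6→6 7:7→11,v→5,6→12 8:7→13,v→14,6→5 9:7→5,v→9,6→14 10:7→5,v→5,6→10 11:7→11,v→5,6→15 12:7→15,v→5,6→5 13:7→13,v→5,6→5 14:7→5,v→14,6→5 15:7→5,v→5,6→5 [Hopcroft].
'7v': run [31, 25, 5] end={s1,s11,s24,s28,s31} ∉↓L; 2/2 deletions ∈↓L.
'v66': N↓-sim [31, 25, 18, 4] end={s11,s24,s28,s39} rej; 3/3 del acc.
'6v7': run [31, 26, 6, 3] end={s11,s24,s28} — reject; 3/3 single-dels accept.
'7767': run [31, 25, 17, 8, 4] end={s11,s18,s24,s28} ∉↓L; 4/4 single-dels accept.
'76766': |S_i|=[31, 25, 13, 7, 6, 3] end={s11,s24,s28} ∉↓L; 5/5 deletions ∈↓L.
'v7677': |S_i|=[31, 25, 20, 10, 5, 4] end={s11,s18,s24,s28} rej; 5/5 single-dels accept.
6 minimals (antichain).


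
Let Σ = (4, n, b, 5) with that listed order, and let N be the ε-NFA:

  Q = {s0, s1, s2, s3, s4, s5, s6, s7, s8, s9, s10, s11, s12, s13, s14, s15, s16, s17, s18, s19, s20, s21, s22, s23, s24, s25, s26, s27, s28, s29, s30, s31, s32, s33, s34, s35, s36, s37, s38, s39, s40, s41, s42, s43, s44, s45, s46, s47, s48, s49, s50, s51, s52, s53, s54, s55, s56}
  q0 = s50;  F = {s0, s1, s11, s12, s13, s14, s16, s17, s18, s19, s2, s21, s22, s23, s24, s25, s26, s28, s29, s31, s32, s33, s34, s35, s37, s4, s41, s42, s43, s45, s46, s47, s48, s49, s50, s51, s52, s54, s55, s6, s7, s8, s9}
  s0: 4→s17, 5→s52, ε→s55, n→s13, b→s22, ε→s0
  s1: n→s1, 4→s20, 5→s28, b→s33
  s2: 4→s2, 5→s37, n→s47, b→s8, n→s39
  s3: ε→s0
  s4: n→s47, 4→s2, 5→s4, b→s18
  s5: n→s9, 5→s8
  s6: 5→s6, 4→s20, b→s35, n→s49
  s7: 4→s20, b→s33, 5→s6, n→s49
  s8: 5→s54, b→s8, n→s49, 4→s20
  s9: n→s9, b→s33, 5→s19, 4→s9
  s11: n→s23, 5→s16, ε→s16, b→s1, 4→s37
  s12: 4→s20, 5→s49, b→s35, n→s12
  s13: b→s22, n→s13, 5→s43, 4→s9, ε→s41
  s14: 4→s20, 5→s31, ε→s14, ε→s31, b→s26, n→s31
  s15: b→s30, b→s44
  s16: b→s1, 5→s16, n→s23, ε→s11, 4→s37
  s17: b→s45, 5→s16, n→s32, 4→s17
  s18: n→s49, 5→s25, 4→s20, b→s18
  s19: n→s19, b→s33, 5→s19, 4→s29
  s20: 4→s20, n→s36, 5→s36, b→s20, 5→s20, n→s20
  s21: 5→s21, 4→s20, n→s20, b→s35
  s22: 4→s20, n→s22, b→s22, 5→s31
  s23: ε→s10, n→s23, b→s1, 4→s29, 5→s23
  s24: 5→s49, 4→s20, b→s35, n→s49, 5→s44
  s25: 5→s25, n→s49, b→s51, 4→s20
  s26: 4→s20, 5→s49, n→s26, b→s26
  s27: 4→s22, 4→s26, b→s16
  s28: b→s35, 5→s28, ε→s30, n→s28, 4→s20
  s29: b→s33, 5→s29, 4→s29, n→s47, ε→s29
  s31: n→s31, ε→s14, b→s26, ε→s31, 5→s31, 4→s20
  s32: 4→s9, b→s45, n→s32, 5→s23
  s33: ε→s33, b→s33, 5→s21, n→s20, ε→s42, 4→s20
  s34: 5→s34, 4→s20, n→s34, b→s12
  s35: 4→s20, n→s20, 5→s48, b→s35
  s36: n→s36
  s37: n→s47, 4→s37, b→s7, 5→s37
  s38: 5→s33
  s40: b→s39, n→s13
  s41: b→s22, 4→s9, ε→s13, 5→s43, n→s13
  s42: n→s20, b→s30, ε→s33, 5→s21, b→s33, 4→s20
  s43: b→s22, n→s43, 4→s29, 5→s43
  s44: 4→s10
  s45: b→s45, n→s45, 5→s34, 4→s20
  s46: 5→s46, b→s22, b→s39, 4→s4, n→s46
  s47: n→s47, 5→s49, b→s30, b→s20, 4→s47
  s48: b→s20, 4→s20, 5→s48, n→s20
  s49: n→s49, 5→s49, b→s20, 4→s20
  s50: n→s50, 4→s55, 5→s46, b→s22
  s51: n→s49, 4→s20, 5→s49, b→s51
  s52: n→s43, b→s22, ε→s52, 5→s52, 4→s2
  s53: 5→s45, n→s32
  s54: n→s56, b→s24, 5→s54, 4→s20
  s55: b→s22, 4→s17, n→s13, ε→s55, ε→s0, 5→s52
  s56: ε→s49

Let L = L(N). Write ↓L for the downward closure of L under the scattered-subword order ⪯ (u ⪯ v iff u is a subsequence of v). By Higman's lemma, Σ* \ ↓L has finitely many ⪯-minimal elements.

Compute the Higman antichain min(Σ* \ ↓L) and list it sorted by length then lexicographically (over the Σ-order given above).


min(Σ*\↓L) = [b4, 54nb, 4n4bn, b5b5b, 54n54, 445bbn].

|Q|=57, |F|=43, |δ|=218 (21 ε).
min D↑ (39 st, q0=0, F={7}): 0:4→1,n→0,b→2,5→3 1:4→4,n→5,b→2,5→6 2:4→7,n→2,b→2,5→8 3:4→9,n→3,b→2,5→3 4:4→4,n→10,b→11,5→12 5:4→13,n→5,b→2,5→14 6:4→15,n→14,b→2,5→6 7:4→7,n→7,b→7,5→7 8:4→7,n→8,b→16,5→8 9:4→15,n→17,b→18,5→9 10:4→13,n→10,b→11,5→19 11:4→7,n→11,b→11,5→20 12:4→21,n→19,b→22,5→12 13:4→13,n→13,b→23,5→24 14:4→25,n→14,b→2,5→14 15:4→15,n→17,b→26,5→21 16:4→7,n→16,b→16,5→27 17:4→17,n→17,b→7,5→27 18:4→7,n→27,b→18,5→28 19:4→25,n→19,b→22,5→19 20:4→7,n→20,b→29,5→20 21:4→21,n→17,b→30,5→21 22:4→7,n→22,b→23,5→31 23:4→7,n→7,b→23,5→32 24:4→25,n→24,b→23,5→24 25:4→25,n→17,b→23,5→25 26:4→7,n→27,b→26,5→33 27:4→7,n→27,b→7,5→27 28:4→7,n→27,b→34,5→28 29:4→7,n→29,b→35,5→27 30:4→7,n→27,b→23,5→36 31:4→7,n→31,b→35,5→31 32:4→7,n→7,b→35,5→32 33:4→7,n→27,b→37,5→33 34:4→7,n→27,b→34,5→27 35:4→7,n→7,b→35,5→38 36:4→7,n→27,b→35,5→36 37:4→7,n→27,b→35,5→27 38:4→7,n→7,b→7,5→38 [Hopcroft].
'b4': |S_i|=[50, 30, 3] end={s10,s20,s36} ∉↓L; 2/2 deletions ∈↓L.
'54nb': N↓-sim [50, 41, 26, 7, 3] end={s20,s30,s36} — reject; 4/4 deletions ∈↓L.
'4n4bn': |S_i|=[50, 48, 30, 13, 8, 2] end={s20,s36} rej; 5/5 del acc.
'b5b5b': run [50, 30, 21, 11, 6, 2] end={s20,s36} rej; 5/5 deletions ∈↓L.
'54n54': |S_i|=[50, 41, 26, 7, 3, 2] end={s20,s36} — reject; 5/5 single-dels accept.
'445bbn': run [50, 48, 34, 27, 17, 8, 2] end={s20,s36} rej; 6/6 single-dels accept.
6 obstructions.


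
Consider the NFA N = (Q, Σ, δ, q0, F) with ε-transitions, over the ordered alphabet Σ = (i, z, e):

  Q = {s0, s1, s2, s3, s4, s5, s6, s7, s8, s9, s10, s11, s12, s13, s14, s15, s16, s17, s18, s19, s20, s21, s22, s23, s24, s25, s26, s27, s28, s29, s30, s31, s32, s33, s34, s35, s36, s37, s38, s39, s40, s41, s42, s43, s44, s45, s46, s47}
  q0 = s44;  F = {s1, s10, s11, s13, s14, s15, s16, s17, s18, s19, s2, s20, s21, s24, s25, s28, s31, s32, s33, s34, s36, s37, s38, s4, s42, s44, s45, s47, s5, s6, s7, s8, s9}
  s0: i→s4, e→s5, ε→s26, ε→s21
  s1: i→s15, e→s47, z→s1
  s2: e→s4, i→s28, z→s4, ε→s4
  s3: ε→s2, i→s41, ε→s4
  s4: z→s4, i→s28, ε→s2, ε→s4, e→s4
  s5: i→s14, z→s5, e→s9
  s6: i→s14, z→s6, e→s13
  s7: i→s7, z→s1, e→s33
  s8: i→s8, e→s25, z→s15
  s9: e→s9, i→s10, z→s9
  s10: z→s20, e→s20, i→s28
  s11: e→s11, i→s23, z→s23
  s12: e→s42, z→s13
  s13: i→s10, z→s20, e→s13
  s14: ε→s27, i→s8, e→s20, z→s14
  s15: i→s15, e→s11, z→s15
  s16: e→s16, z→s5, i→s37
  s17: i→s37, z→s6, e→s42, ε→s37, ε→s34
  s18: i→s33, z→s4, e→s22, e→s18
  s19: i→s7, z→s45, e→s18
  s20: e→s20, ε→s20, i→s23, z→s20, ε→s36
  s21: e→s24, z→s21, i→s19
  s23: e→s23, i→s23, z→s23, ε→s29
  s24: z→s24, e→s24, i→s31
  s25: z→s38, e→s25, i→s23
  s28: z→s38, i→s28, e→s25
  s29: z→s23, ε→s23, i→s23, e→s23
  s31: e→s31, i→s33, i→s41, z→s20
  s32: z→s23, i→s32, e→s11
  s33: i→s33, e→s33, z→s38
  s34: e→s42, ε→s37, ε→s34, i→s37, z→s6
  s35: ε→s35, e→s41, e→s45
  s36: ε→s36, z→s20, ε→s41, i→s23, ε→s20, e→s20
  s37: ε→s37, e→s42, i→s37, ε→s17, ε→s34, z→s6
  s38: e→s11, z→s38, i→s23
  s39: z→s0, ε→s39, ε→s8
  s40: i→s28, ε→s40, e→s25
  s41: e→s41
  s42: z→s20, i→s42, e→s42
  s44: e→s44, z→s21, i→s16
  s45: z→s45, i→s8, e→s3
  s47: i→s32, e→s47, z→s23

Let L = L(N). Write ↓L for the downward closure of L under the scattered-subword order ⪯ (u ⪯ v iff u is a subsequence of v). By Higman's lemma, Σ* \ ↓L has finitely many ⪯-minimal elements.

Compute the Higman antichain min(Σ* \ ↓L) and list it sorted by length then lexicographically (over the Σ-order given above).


|Q|=48, |F|=33, |δ|=144 (26 ε).
min D↑ (30 st, q0=0, F={22}): 0:i→1,z→2,e→0 1:i→3,z→4,e→1 2:i→5,z→2,e→6 3:i→3,z→7,e→8 4:i→9,z→4,e→10 5:i→11,z→12,e→13 6:i→14,z→6,e→6 7:i→9,z→7,e→15 8:i→8,z→16,e→8 9:i→17,z→9,e→16 10:i→18,z→10,e→10 11:i→11,z→19,e→20 12:i→17,z→12,e→21 13:i→20,z→21,e→13 14:i→20,z→16,e→14 15:i→18,z→16,e→15 16:i→22,z→16,e→16 17:i→17,z→23,e→24 18:i→25,z→16,e→16 19:i→23,z→19,e→26 20:i→20,z→27,e→20 21:i→25,z→21,e→21 22:i→22,z→22,e→22 23:i→23,z→23,e→28 24:i→22,z→27,e→24 25:i→25,z→27,e→24 26:i→29,z→22,e→26 27:i→22,z→27,e→28 28:i→22,z→22,e→28 29:i→29,z→22,e→28.
'iiezi': run [39, 36, 25, 15, 7, 2] end={s23,s29} rej; 5/5 deletions ∈↓L.
'iziei': |S_i|=[39, 36, 25, 15, 8, 2] end={s23,s29} — reject; 5/5 single-dels accept.
'zeizi': N↓-sim [39, 33, 22, 13, 7, 2] end={s23,s29} rej; 5/5 deletions ∈↓L.
'ziizez': |S_i|=[39, 33, 27, 14, 8, 5, 2] end={s23,s29} rej; 6/6 deletions ∈↓L.
4 words, ⪯-incomp.

min(Σ*\↓L) = [iiezi, iziei, zeizi, ziizez].


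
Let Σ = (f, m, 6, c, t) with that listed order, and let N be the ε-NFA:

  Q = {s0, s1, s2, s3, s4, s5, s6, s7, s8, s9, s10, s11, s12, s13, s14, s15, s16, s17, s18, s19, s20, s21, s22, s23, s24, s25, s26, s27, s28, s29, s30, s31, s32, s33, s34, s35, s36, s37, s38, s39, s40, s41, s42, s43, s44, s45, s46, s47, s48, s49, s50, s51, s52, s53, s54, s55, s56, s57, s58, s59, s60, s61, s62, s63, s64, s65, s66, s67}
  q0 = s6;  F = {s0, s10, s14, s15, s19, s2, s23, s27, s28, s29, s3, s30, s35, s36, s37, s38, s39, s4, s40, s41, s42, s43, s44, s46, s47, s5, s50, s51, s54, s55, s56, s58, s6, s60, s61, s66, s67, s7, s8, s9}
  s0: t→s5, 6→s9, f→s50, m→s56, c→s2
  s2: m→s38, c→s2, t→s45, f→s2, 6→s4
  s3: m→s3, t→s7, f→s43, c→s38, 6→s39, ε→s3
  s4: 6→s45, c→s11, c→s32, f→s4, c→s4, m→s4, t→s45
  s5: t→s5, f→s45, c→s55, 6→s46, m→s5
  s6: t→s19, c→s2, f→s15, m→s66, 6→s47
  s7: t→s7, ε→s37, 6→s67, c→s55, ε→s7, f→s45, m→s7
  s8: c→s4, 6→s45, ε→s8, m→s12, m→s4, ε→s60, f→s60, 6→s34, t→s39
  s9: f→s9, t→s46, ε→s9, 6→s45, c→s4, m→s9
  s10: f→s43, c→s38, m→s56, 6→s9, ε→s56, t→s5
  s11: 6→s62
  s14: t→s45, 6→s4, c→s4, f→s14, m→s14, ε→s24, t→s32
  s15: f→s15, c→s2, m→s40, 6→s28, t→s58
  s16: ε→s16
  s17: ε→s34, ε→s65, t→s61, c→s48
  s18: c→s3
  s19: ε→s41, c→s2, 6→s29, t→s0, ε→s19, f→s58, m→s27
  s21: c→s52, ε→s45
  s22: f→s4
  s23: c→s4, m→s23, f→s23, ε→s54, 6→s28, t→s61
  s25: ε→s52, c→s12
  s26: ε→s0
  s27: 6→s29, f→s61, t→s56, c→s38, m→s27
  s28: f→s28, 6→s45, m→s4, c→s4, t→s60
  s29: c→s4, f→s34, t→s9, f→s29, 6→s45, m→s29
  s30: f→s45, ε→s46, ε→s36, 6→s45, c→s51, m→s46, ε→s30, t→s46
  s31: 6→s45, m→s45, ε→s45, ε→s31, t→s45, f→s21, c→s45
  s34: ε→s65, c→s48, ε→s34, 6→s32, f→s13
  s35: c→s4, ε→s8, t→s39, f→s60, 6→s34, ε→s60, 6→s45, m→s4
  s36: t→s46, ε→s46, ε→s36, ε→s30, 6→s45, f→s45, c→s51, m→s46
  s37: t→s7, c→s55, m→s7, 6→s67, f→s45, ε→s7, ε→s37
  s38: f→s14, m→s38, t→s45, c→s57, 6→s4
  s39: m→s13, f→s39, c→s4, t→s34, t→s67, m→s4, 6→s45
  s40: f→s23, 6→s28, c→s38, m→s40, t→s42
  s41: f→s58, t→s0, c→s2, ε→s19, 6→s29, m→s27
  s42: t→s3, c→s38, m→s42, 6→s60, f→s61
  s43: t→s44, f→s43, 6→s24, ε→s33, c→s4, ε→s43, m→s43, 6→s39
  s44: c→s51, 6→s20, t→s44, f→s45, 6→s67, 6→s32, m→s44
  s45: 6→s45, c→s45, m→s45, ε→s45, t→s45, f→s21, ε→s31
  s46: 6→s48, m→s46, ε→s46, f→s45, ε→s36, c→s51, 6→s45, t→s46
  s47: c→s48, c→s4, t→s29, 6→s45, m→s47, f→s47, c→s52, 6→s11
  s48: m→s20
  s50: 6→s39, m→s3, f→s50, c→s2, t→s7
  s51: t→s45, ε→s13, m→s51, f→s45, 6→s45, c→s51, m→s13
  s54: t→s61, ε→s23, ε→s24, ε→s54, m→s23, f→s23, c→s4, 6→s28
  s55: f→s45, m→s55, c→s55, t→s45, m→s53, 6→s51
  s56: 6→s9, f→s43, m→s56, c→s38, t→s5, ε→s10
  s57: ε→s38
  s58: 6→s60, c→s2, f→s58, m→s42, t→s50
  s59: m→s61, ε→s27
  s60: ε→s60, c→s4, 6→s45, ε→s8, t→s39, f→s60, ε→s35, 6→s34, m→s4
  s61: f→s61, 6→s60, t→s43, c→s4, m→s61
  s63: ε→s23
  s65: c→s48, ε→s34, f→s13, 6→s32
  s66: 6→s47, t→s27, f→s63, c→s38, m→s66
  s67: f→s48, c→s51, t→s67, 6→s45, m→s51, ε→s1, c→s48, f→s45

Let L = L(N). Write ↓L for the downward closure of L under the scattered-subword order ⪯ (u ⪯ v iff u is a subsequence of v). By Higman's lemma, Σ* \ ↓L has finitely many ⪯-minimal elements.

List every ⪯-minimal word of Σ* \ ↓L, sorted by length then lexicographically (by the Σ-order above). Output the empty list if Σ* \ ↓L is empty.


|Q|=68, |F|=40, |δ|=297 (51 ε).
min D↑ (33 st, q0=0, F={12}): 0:f→1,m→2,6→3,c→4,t→5 1:f→1,m→6,6→7,c→4,t→8 2:f→9,m→2,6→3,c→10,t→11 3:f→3,m→3,6→12,c→13,t→14 4:f→4,m→10,6→13,c→4,t→12 5:f→8,m→11,6→14,c→4,t→15 6:f→9,m→6,6→7,c→10,t→16 7:f→7,m→13,6→12,c→13,t→17 8:f→8,m→16,6→17,c→4,t→18 9:f→9,m→9,6→7,c→13,t→19 10:f→20,m→10,6→13,c→10,t→12 11:f→19,m→11,6→14,c→10,t→21 12:f→12,m→12,6→12,c→12,t→12 13:f→13,m→13,6→12,c→13,t→12 14:f→14,m→14,6→12,c→13,t→22 15:f→18,m→21,6→22,c→4,t→23 16:f→19,m→16,6→17,c→10,t→24 17:f→17,m→13,6→12,c→13,t→25 18:f→18,m→24,6→25,c→4,t→26 19:f→19,m→19,6→17,c→13,t→27 20:f→20,m→20,6→13,c→13,t→12 21:f→27,m→21,6→22,c→10,t→23 22:f→22,m→22,6→12,c→13,t→28 23:f→12,m→23,6→28,c→29,t→23 24:f→27,m→24,6→25,c→10,t→26 25:f→25,m→13,6→12,c→13,t→30 26:f→12,m→26,6→30,c→29,t→26 27:f→27,m→27,6→25,c→13,t→31 28:f→12,m→28,6→12,c→32,t→28 29:f→12,m→29,6→32,c→29,t→12 30:f→12,m→32,6→12,c→32,t→30 31:f→12,m→31,6→30,c→32,t→31 32:f→12,m→32,6→12,c→32,t→12 (ε-aug+det+¬).
'66': |S_i|=[59, 29, 12] end={s11,s13,s20,s21,s31,s32,s34,s45,s48,s52,s62,s65} — reject; 2/2 deletions ∈↓L.
'ct': N↓-sim [59, 19, 5] end={s21,s31,s32,s45,s52} ∉↓L; 2/2 single-dels accept.
'f6mt': run [59, 50, 23, 12, 4] end={s21,s31,s45,s52} — reject; 4/4 deletions ∈↓L.
'mfc6': N↓-sim [59, 51, 37, 12, 5] end={s21,s31,s45,s52,s62} — reject; 4/4 del acc.
'tttf': run [59, 50, 39, 22, 7] end={s13,s20,s21,s31,s45,s48,s52} rej; 4/4 deletions ∈↓L.
5 words, ⪯-incomp.

A = [66, ct, f6mt, mfc6, tttf].


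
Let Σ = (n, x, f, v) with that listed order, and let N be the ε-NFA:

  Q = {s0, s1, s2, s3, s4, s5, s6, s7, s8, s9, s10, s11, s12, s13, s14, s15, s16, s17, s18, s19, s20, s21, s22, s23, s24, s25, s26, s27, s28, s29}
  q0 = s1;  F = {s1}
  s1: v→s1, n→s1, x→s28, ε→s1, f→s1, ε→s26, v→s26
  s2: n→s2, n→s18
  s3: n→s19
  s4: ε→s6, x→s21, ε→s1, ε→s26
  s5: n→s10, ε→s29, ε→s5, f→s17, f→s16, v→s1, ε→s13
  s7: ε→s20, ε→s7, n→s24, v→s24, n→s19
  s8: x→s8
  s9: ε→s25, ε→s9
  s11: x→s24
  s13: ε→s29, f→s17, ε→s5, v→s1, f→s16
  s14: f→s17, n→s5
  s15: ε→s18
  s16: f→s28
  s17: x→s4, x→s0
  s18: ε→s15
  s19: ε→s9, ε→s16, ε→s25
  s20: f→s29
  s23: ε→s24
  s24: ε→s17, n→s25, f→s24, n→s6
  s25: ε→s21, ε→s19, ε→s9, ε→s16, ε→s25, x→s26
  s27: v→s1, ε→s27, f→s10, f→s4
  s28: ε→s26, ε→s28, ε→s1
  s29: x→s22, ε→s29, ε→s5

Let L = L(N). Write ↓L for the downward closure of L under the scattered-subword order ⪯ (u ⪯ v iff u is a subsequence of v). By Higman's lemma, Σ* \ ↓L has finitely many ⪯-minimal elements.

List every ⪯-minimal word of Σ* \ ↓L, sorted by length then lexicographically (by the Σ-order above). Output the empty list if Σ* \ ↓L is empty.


Antichain: [].

|Q|=30, |F|=1, |δ|=67 (32 ε).
min D↑ (1 st, q0=0, F={}): 0:n→0,x→0,f→0,v→0 [Hopcroft].
L(D↑) = ∅; no obstructions.


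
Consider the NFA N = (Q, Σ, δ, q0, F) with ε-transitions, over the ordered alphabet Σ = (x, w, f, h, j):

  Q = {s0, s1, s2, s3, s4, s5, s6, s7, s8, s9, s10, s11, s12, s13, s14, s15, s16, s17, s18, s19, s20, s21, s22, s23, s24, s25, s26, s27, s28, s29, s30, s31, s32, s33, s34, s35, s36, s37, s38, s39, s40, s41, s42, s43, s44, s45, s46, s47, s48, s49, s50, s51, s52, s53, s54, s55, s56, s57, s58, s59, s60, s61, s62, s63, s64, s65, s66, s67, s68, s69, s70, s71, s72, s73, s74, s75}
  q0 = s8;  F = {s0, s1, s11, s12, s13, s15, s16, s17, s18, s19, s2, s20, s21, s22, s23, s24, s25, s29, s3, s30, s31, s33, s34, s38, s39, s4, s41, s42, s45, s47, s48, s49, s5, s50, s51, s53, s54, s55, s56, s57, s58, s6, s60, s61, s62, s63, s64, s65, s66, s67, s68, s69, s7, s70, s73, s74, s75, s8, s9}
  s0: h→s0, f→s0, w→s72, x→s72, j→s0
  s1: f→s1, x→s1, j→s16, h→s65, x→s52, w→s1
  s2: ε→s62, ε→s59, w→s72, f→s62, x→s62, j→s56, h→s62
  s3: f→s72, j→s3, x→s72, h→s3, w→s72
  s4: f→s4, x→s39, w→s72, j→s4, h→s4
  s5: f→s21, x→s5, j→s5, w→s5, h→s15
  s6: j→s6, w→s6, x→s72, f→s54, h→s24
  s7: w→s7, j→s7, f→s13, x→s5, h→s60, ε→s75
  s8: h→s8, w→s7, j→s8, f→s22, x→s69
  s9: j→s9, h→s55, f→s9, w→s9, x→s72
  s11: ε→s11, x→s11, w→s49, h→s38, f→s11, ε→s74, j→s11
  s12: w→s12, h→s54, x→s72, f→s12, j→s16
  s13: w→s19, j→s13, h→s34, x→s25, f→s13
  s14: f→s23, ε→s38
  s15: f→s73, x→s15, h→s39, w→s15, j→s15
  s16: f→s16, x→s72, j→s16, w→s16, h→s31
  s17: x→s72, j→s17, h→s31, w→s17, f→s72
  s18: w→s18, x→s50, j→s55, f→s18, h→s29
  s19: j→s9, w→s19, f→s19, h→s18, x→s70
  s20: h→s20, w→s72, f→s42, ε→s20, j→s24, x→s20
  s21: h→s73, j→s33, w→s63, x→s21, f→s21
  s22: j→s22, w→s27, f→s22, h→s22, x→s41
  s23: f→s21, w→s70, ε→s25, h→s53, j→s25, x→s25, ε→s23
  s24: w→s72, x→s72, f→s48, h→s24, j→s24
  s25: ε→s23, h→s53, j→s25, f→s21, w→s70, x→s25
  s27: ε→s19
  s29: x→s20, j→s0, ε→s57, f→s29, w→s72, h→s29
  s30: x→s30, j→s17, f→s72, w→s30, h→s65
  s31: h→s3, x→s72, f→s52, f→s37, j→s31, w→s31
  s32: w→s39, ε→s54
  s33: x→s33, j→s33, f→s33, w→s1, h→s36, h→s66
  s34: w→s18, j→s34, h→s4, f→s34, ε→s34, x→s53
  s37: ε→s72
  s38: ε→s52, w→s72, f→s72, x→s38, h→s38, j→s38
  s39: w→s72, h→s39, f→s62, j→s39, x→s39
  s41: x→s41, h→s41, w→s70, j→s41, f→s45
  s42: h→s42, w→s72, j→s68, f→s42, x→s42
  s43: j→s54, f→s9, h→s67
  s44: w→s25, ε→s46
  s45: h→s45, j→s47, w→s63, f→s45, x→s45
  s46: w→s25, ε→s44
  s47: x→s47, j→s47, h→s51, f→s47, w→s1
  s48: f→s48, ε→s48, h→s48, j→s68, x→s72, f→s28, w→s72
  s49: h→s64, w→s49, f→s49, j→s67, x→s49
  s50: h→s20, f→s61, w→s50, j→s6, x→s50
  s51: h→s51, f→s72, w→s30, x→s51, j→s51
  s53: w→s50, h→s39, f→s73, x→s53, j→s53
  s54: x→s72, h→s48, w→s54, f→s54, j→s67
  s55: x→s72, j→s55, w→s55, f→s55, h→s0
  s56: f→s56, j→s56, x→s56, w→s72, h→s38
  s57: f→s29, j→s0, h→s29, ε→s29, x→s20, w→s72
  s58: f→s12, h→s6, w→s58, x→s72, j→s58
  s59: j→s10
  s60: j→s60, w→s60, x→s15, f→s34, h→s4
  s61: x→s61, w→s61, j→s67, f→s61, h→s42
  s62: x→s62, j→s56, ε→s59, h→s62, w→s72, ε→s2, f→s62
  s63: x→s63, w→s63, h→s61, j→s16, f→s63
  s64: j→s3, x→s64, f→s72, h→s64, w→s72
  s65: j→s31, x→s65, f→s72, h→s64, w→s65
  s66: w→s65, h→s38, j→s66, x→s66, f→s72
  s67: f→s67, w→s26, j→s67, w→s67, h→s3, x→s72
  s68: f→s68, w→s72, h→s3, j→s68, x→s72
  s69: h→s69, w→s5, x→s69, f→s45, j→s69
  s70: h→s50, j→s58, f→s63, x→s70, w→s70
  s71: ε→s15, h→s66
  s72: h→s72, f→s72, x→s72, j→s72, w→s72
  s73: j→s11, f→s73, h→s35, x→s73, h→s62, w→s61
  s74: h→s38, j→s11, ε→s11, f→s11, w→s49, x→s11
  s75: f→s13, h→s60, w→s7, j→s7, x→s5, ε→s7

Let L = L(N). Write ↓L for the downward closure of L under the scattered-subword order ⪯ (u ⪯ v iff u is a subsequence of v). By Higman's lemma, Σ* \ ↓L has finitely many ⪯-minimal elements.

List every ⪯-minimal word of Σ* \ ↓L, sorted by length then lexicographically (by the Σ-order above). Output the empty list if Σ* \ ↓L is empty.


|Q|=76, |F|=59, |δ|=340 (25 ε).
min D↑ (55 st, q0=0, F={28}): 0:x→1,w→2,f→3,h→0,j→0 1:x→1,w→4,f→5,h→1,j→1 2:x→4,w→2,f→6,h→7,j→2 3:x→8,w→9,f→3,h→3,j→3 4:x→4,w→4,f→10,h→11,j→4 5:x→5,w→12,f→5,h→5,j→13 6:x→14,w→9,f→6,h→15,j→6 7:x→11,w→7,f→15,h→16,j→7 8:x→8,w→17,f→5,h→8,j→8 9:x→17,w→9,f→9,h→18,j→19 10:x→10,w→12,f→10,h→20,j→21 11:x→11,w→11,f→20,h→22,j→11 12:x→12,w→12,f→12,h→23,j→24 13:x→13,w→25,f→13,h→26,j→13 14:x→14,w→17,f→10,h→27,j→14 15:x→27,w→18,f→15,h→16,j→15 16:x→22,w→28,f→16,h→16,j→16 17:x→17,w→17,f→12,h→29,j→30 18:x→29,w→18,f→18,h→31,j→32 19:x→28,w→19,f→19,h→32,j→19 20:x→20,w→23,f→20,h→33,j→34 21:x→21,w→25,f→21,h→35,j→21 22:x→22,w→28,f→33,h→22,j→22 23:x→23,w→23,f→23,h→36,j→37 24:x→28,w→24,f→24,h→38,j→24 25:x→25,w→25,f→25,h→39,j→24 26:x→26,w→40,f→28,h→26,j→26 27:x→27,w→29,f→20,h→22,j→27 28:x→28,w→28,f→28,h→28,j→28 29:x→29,w→29,f→23,h→41,j→42 30:x→28,w→30,f→43,h→42,j→30 31:x→41,w→28,f→31,h→31,j→44 32:x→28,w→32,f→32,h→44,j→32 33:x→33,w→28,f→33,h→33,j→45 34:x→34,w→46,f→34,h→47,j→34 35:x→35,w→39,f→28,h→47,j→35 36:x→36,w→28,f→36,h→36,j→48 37:x→28,w→37,f→37,h→49,j→37 38:x→28,w→38,f→28,h→49,j→38 39:x→39,w→39,f→28,h→50,j→38 40:x→40,w→40,f→28,h→39,j→51 41:x→41,w→28,f→36,h→41,j→52 42:x→28,w→42,f→53,h→52,j→42 43:x→28,w→43,f→43,h→53,j→24 44:x→28,w→28,f→44,h→44,j→44 45:x→45,w→28,f→45,h→47,j→45 46:x→46,w→46,f→46,h→50,j→37 47:x→47,w→28,f→28,h→47,j→47 48:x→28,w→28,f→48,h→49,j→48 49:x→28,w→28,f→28,h→49,j→49 50:x→50,w→28,f→28,h→50,j→49 51:x→28,w→51,f→28,h→38,j→51 52:x→28,w→28,f→54,h→52,j→52 53:x→28,w→53,f→53,h→54,j→37 54:x→28,w→28,f→54,h→54,j→48 (ε-aug+det+¬).
'whhw': |S_i|=[69, 62, 43, 22, 1] end={s72} rej; 4/4 single-dels accept.
'fwjx': N↓-sim [69, 62, 36, 20, 1] end={s72} — reject; 4/4 del acc.
'xfjhf': run [69, 53, 39, 25, 13, 3] end={s37,s52,s72} ∉↓L; 5/5 deletions ∈↓L.
3 words, ⪯-incomp.

min(Σ*\↓L) = [whhw, fwjx, xfjhf].


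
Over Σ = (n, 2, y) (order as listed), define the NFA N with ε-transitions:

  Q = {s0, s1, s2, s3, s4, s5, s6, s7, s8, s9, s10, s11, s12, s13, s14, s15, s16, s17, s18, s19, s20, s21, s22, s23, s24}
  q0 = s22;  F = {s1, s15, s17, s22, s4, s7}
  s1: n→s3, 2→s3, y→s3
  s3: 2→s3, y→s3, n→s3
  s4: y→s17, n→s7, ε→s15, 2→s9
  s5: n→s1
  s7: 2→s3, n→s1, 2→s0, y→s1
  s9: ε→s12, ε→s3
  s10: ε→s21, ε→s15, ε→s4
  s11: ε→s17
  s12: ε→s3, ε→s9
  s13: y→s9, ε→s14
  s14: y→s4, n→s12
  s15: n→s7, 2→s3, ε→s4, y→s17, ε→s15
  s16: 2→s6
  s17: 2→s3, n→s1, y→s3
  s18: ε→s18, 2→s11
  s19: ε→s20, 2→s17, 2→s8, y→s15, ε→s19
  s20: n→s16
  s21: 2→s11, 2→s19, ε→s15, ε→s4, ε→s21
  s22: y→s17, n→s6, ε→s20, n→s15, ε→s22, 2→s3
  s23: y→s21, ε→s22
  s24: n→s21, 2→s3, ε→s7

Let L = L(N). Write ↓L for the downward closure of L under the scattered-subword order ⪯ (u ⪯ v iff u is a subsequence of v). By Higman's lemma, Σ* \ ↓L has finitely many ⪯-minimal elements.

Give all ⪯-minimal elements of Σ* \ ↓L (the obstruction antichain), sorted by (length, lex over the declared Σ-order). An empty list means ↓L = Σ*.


Antichain: [2, yy, ynn, nnnn, nnny, nnyn].

|Q|=25, |F|=6, |δ|=60 (22 ε).
min D↑ (6 st, q0=0, F={2}): 0:n→1,2→2,y→3 1:n→4,2→2,y→3 2:n→2,2→2,y→2 3:n→5,2→2,y→2 4:n→5,2→2,y→5 5:n→2,2→2,y→2 (ε-aug+det+¬).
'2': |S_i|=[13, 5] end={s0,s12,s3,s6,s9} — reject; 1/1 del acc.
'yy': |S_i|=[13, 3, 1] end={s3} rej; 2/2 deletions ∈↓L.
'ynn': N↓-sim [13, 3, 2, 1] end={s3} — reject; 3/3 single-dels accept.
'nnnn': N↓-sim [13, 11, 4, 2, 1] end={s3} rej; 4/4 deletions ∈↓L.
'nnny': |S_i|=[13, 11, 4, 2, 1] end={s3} ∉↓L; 4/4 deletions ∈↓L.
'nnyn': N↓-sim [13, 11, 4, 2, 1] end={s3} — reject; 4/4 deletions ∈↓L.
6 words, ⪯-incomp.


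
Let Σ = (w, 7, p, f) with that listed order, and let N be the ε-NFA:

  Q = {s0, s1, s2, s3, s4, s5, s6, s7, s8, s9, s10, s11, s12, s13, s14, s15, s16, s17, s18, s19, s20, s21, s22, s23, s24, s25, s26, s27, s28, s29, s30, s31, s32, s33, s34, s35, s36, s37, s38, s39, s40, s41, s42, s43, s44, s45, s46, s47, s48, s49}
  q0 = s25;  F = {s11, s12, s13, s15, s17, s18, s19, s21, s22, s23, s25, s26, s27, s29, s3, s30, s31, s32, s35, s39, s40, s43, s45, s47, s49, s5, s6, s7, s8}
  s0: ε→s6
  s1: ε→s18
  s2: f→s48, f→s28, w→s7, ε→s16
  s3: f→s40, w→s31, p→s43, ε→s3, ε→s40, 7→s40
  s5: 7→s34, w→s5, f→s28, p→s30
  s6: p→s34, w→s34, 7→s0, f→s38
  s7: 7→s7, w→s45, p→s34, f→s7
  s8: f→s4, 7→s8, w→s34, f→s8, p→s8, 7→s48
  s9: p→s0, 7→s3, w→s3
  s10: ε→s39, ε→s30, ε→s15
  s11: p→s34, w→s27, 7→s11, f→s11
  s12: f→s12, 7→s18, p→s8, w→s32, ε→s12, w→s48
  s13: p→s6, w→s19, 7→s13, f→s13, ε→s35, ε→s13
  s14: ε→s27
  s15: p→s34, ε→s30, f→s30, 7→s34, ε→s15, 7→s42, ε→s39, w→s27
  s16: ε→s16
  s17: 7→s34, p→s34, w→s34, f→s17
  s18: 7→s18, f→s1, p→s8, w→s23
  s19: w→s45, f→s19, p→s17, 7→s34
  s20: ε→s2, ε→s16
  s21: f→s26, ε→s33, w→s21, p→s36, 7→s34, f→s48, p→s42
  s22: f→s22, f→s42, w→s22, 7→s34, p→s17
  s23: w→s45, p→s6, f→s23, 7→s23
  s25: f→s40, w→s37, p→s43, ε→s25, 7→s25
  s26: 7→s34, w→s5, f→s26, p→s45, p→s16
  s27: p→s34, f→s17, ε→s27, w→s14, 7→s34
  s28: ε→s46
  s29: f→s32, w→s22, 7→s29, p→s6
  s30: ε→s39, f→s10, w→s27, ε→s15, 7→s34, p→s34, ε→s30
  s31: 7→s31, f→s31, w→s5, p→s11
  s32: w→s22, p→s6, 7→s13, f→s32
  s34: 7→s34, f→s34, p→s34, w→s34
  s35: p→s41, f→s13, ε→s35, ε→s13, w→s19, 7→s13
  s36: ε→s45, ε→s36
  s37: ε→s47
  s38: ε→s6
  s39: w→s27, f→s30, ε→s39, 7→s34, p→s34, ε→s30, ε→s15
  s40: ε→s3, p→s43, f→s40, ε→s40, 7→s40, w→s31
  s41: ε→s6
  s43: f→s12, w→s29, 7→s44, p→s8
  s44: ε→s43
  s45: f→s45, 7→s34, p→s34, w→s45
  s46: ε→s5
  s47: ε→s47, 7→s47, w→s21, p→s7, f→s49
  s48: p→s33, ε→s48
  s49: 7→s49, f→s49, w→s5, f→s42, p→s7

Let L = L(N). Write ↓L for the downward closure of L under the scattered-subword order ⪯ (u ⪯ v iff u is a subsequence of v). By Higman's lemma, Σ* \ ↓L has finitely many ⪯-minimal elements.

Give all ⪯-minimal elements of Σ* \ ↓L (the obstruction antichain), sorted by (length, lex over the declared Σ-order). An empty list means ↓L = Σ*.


|Q|=50, |F|=29, |δ|=177 (41 ε).
min D↑ (26 st, q0=0, F={11}): 0:w→1,7→0,p→2,f→3 1:w→4,7→1,p→5,f→6 2:w→7,7→2,p→8,f→9 3:w→10,7→3,p→2,f→3 4:w→4,7→11,p→12,f→13 5:w→12,7→5,p→11,f→5 6:w→14,7→6,p→5,f→6 7:w→15,7→7,p→16,f→17 8:w→11,7→8,p→8,f→8 9:w→17,7→18,p→8,f→9 10:w→14,7→10,p→19,f→10 11:w→11,7→11,p→11,f→11 12:w→12,7→11,p→11,f→12 13:w→14,7→11,p→12,f→13 14:w→14,7→11,p→20,f→14 15:w→15,7→11,p→21,f→15 16:w→11,7→16,p→11,f→16 17:w→15,7→22,p→16,f→17 18:w→23,7→18,p→8,f→18 19:w→24,7→19,p→11,f→19 20:w→24,7→11,p→11,f→20 21:w→11,7→11,p→11,f→21 22:w→25,7→22,p→16,f→22 23:w→12,7→23,p→16,f→23 24:w→24,7→11,p→11,f→21 25:w→12,7→11,p→21,f→25 (ε-aug+det+¬).
'ww7': run [46, 36, 21, 2] end={s34,s42} ∉↓L; 3/3 deletions ∈↓L.
'wpp': run [46, 36, 19, 1] end={s34} rej; 3/3 deletions ∈↓L.
'ppw': run [46, 34, 10, 1] end={s34} ∉↓L; 3/3 del acc.
'pf7wwp': N↓-sim [46, 34, 29, 22, 10, 5, 1] end={s34} rej; 6/6 del acc.
'fwpwfw': N↓-sim [46, 41, 28, 15, 4, 2, 1] end={s34} ∉↓L; 6/6 single-dels accept.
5 words, ⪯-incomp.

A = [ww7, wpp, ppw, pf7wwp, fwpwfw].


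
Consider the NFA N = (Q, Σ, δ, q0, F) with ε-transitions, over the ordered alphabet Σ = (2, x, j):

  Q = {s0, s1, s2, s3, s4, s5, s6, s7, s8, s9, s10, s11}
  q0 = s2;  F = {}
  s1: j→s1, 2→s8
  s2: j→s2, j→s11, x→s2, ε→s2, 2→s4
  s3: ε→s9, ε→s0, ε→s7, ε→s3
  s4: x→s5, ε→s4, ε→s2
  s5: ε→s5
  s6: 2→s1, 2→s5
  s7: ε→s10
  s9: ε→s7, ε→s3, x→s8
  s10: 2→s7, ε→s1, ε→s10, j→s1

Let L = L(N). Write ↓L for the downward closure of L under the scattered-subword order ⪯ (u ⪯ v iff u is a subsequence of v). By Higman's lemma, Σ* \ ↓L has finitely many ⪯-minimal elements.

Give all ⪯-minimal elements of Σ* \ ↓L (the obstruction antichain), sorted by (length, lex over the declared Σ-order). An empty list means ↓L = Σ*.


min(Σ*\↓L) = [ε].

|Q|=12, |F|=0, |δ|=25 (13 ε).
min D↑ (1 st, q0=0, F={0}): 0:2→0,x→0,j→0.
ε ∈ L(D↑) ⇒ ↓L = ∅.


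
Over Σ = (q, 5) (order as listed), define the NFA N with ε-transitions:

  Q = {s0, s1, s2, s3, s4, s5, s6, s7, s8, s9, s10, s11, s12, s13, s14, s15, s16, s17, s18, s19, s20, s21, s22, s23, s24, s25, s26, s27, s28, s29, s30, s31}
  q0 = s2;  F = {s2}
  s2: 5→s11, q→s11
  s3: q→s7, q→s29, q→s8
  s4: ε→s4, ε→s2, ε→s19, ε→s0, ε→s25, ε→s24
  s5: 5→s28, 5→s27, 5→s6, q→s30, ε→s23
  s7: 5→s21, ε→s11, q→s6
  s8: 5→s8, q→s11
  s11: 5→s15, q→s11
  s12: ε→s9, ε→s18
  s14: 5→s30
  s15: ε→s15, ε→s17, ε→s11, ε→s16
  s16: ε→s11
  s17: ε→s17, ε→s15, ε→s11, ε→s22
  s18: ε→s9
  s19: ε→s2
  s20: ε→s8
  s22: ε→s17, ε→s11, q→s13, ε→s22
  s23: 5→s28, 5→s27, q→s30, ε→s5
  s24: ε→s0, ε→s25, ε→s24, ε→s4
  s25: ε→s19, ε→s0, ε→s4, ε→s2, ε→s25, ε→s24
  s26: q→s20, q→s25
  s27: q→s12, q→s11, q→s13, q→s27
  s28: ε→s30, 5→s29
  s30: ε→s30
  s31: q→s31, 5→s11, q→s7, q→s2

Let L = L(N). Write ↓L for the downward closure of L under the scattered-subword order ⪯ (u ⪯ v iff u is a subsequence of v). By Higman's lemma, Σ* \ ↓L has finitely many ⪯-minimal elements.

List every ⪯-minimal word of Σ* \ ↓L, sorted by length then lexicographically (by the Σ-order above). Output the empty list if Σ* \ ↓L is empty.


|Q|=32, |F|=1, |δ|=69 (38 ε).
min D↑ (2 st, q0=0, F={1}): 0:q→1,5→1 1:q→1,5→1 [Hopcroft].
'q': run [7, 6] end={s11,s13,s15,s16,s17,s22} rej; 1/1 deletions ∈↓L.
'5': run [7, 6] end={s11,s13,s15,s16,s17,s22} — reject; 1/1 single-dels accept.
2 words, ⪯-incomp.

A = [q, 5].
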